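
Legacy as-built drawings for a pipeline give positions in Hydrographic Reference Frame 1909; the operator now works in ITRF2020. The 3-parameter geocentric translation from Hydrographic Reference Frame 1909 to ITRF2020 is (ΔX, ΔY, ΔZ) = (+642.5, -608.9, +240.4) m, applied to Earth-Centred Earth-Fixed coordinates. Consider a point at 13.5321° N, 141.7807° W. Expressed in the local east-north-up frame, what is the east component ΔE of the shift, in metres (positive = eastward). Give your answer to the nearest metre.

ΔE = 876 m

At φ = 13.5321°, λ = -141.7807°: sin φ = 0.233990, cos φ = 0.972239, sin λ = -0.618673, cos λ = -0.785649.
ΔE = −sin λ·ΔX + cos λ·ΔY = −(-0.618673)·(642.5) + (-0.785649)·(-608.9) = 875.88 m.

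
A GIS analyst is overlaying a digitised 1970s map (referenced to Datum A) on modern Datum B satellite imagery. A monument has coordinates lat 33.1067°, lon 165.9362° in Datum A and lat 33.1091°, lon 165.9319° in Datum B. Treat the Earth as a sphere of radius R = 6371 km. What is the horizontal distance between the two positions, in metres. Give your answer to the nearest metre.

481 m

Δφ = 33.1091° − 33.1067° = +0.0024°; Δλ = 165.9319° − 165.9362° = -0.0043°.
1° along a meridian = πR/180 = 111195 m.
ΔN = Δφ × 111195 = 266.9 m; ΔE = Δλ × 111195 × cos(33.1067°) = -0.0043 × 111195 × 0.837655 = -400.5 m.
Distance = √(ΔE² + ΔN²) = √((-400.5)² + 266.9²) = 481.3 m.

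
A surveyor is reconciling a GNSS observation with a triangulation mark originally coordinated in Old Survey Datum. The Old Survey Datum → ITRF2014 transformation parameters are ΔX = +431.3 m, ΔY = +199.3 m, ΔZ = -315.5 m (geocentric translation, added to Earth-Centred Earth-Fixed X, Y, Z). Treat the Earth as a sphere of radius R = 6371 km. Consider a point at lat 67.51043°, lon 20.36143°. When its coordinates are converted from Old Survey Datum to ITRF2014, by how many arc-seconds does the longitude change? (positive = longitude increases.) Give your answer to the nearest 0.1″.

sin φ = 0.923949, cos φ = 0.382515, sin λ = 0.347941, cos λ = 0.937516.
East component: ΔE = −sin λ·ΔX + cos λ·ΔY = −(0.347941)(431.3) + (0.937516)(199.3) = 36.78 m.
1° of latitude spans πR/180 = 111195 m; at latitude φ, 1° of longitude spans that × cos φ = 42533.8 m, so Δλ = 36.78 / 42533.8 × 3600 = 3.113″.

Δλ = 3.1″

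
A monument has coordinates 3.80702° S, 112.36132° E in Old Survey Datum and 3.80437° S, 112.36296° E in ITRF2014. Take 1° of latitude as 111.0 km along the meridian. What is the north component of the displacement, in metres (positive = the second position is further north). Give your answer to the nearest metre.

Δφ = -3.80437° − -3.80702° = +0.00265°; Δλ = 112.36296° − 112.36132° = +0.00164°.
ΔN = Δφ × 111000 = 294.2 m; ΔE = Δλ × 111000 × cos(-3.80702°) = +0.00164 × 111000 × 0.997793 = 181.6 m.

ΔN = 294 m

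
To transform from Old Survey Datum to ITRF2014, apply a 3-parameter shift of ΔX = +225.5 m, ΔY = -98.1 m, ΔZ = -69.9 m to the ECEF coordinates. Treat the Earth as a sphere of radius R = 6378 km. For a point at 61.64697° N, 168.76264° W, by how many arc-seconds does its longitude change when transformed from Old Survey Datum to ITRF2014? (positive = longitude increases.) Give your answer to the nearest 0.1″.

Δλ = 9.5″

sin φ = 0.880038, cos φ = 0.474903, sin λ = -0.194874, cos λ = -0.980828.
East component: ΔE = −sin λ·ΔX + cos λ·ΔY = −(-0.194874)(225.5) + (-0.980828)(-98.1) = 140.16 m.
1° of latitude spans πR/180 = 111317 m; at latitude φ, 1° of longitude spans that × cos φ = 52864.8 m, so Δλ = 140.16 / 52864.8 × 3600 = 9.545″.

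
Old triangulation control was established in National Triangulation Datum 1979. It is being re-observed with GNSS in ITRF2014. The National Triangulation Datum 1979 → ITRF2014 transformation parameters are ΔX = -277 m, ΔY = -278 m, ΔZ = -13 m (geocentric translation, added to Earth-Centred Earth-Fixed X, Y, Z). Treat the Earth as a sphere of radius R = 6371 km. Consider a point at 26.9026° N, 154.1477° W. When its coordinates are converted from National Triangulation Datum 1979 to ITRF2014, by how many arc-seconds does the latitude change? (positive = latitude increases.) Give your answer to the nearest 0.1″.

Δφ = -5.8″

sin φ = 0.452475, cos φ = 0.891777, sin λ = -0.436053, cos λ = -0.899921.
North component: ΔN = −sin φ cos λ·ΔX − sin φ sin λ·ΔY + cos φ·ΔZ = −(0.452475)(-0.899921)(-277) − (0.452475)(-0.436053)(-278) + (0.891777)(-13) = -179.24 m.
1° of latitude spans πR/180 = 111195 m, so Δφ = -179.24 / 111195 × 3600 = -5.803″.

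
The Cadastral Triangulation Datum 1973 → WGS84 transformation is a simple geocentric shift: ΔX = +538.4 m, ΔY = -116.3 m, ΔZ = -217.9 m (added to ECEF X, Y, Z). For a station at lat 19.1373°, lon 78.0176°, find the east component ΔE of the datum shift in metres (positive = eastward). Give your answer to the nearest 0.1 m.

ΔE = -550.8 m

The local east axis at (φ, λ) is (−sin λ, cos λ, 0), so ΔE = −sin(78.0176°)·538.4 + cos(78.0176°)·(-116.3) = -550.81 m.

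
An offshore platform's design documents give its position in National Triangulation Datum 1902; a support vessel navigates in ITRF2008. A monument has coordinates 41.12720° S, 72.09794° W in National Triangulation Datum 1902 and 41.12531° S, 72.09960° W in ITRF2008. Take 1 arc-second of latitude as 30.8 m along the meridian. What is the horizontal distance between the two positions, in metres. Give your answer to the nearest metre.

251 m

Δφ = -41.12531° − -41.12720° = +0.00189°; Δλ = -72.09960° − -72.09794° = -0.00166°.
1° of latitude = 3600 × 30.80 = 110880 m.
ΔN = Δφ × 110880 = 209.6 m; ΔE = Δλ × 110880 × cos(-41.12720°) = -0.00166 × 110880 × 0.753251 = -138.6 m.
Distance = √(ΔE² + ΔN²) = √((-138.6)² + 209.6²) = 251.3 m.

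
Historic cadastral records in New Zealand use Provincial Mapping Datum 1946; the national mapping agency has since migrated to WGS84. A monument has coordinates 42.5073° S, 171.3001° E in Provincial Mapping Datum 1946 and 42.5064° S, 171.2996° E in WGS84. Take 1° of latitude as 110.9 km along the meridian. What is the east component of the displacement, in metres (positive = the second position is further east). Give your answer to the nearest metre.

Δφ = -42.5064° − -42.5073° = +0.0009°; Δλ = 171.2996° − 171.3001° = -0.0005°.
ΔN = Δφ × 110900 = 99.8 m; ΔE = Δλ × 110900 × cos(-42.5073°) = -0.0005 × 110900 × 0.737191 = -40.9 m.

ΔE = -41 m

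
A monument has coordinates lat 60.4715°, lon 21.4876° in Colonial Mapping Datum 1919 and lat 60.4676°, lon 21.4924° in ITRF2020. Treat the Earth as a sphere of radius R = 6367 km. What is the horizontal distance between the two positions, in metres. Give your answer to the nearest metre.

507 m

Δφ = 60.4676° − 60.4715° = -0.0039°; Δλ = 21.4924° − 21.4876° = +0.0048°.
1° along a meridian = πR/180 = 111125 m.
ΔN = Δφ × 111125 = -433.4 m; ΔE = Δλ × 111125 × cos(60.4715°) = +0.0048 × 111125 × 0.492856 = 262.9 m.
Distance = √(ΔE² + ΔN²) = √(262.9² + (-433.4)²) = 506.9 m.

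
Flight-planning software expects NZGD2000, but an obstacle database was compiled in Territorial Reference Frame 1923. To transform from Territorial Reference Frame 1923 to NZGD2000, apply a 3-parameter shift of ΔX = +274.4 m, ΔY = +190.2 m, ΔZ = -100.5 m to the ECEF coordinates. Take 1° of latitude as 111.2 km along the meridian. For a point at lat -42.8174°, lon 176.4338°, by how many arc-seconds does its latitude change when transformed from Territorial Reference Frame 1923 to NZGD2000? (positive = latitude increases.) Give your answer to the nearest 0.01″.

Δφ = -8.15″

sin φ = -0.679664, cos φ = 0.733523, sin λ = 0.062202, cos λ = -0.998064.
North component: ΔN = −sin φ cos λ·ΔX − sin φ sin λ·ΔY + cos φ·ΔZ = −(-0.679664)(-0.998064)(274.4) − (-0.679664)(0.062202)(190.2) + (0.733523)(-100.5) = -251.82 m.
1° of latitude spans 111200 m, so Δφ = -251.82 / 111200 × 3600 = -8.152″.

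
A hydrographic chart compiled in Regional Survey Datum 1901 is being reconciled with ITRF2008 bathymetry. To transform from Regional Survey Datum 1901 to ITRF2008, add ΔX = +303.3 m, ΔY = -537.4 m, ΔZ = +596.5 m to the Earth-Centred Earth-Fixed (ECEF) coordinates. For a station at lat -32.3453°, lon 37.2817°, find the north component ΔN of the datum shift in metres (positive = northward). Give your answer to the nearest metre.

ΔN = 459 m

The local north axis is (−sin φ cos λ, −sin φ sin λ, cos φ), giving ΔN = 129.114 − 174.161 + 503.947 = 458.90 m.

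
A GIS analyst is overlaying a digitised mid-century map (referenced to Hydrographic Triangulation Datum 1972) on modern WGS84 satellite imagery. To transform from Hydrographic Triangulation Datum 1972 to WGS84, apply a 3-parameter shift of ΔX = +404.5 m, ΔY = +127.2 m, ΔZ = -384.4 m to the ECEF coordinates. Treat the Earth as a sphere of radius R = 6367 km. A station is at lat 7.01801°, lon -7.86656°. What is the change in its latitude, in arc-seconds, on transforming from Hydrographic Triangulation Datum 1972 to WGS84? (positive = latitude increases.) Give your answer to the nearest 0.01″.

Δφ = -13.88″

sin φ = 0.122181, cos φ = 0.992508, sin λ = -0.136866, cos λ = 0.990590.
North component: ΔN = −sin φ cos λ·ΔX − sin φ sin λ·ΔY + cos φ·ΔZ = −(0.122181)(0.990590)(404.5) − (0.122181)(-0.136866)(127.2) + (0.992508)(-384.4) = -428.35 m.
1° of latitude spans πR/180 = 111125 m, so Δφ = -428.35 / 111125 × 3600 = -13.877″.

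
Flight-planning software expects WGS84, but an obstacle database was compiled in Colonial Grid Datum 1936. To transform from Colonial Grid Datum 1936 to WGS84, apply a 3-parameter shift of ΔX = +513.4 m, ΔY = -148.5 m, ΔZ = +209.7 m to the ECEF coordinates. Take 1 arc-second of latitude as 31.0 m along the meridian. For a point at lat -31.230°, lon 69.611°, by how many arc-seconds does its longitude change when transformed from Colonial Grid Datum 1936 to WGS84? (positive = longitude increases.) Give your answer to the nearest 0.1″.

Δλ = -20.1″

sin φ = -0.518475, cos φ = 0.855093, sin λ = 0.937349, cos λ = 0.348392.
East component: ΔE = −sin λ·ΔX + cos λ·ΔY = −(0.937349)(513.4) + (0.348392)(-148.5) = -532.97 m.
1° of latitude spans 3600 × 31.00 = 111600 m; at latitude φ, 1° of longitude spans that × cos φ = 95428.4 m, so Δλ = -532.97 / 95428.4 × 3600 = -20.106″.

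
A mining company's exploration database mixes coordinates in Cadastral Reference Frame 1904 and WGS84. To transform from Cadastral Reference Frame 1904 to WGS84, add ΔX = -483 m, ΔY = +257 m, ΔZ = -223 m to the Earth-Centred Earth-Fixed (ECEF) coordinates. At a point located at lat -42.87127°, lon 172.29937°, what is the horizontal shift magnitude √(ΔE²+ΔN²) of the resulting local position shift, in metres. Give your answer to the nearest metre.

The local east axis at (φ, λ) is (−sin λ, cos λ, 0), so ΔE = −sin(172.29937°)·(-483) + cos(172.29937°)·257 = -189.96 m.
The local north axis is (−sin φ cos λ, −sin φ sin λ, cos φ), giving ΔN = 325.647 + 23.430 − 163.433 = 185.64 m.
Horizontal magnitude = √(ΔE² + ΔN²) = √((-189.96)² + 185.64²) = 265.61 m.

266 m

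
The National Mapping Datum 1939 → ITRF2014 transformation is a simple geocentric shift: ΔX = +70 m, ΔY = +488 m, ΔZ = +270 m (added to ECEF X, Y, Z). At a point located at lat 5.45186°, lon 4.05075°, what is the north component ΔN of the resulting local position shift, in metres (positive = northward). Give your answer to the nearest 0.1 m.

ΔN = 258.9 m

The local north axis is (−sin φ cos λ, −sin φ sin λ, cos φ), giving ΔN = -6.634 − 3.275 + 268.779 = 258.87 m.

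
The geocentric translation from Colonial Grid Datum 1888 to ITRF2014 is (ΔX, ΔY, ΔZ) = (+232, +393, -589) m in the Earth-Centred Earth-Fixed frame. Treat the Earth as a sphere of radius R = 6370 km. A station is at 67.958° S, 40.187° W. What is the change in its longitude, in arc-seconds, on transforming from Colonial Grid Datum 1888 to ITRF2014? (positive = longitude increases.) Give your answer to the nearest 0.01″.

sin φ = -0.926909, cos φ = 0.375286, sin λ = -0.645284, cos λ = 0.763942.
East component: ΔE = −sin λ·ΔX + cos λ·ΔY = −(-0.645284)(232) + (0.763942)(393) = 449.94 m.
1° of latitude spans πR/180 = 111177 m; at latitude φ, 1° of longitude spans that × cos φ = 41723.4 m, so Δλ = 449.94 / 41723.4 × 3600 = 38.822″.

Δλ = 38.82″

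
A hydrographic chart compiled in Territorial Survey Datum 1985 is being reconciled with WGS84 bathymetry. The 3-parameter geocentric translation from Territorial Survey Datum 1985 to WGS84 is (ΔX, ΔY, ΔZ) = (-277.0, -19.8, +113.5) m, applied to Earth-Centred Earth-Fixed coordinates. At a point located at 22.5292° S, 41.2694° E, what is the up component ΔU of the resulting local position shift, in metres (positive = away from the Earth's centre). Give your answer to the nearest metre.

ΔU = -248 m

The local up (radial) axis is (cos φ cos λ, cos φ sin λ, sin φ), giving ΔU = -192.309 − 12.063 − 43.488 = -247.86 m.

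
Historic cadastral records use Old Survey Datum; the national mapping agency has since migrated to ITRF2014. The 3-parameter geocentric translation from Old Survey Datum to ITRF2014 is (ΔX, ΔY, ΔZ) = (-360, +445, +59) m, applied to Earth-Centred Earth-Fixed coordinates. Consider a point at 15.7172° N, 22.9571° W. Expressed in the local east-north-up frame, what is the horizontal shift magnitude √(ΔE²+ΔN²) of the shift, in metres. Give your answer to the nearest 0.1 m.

The local east axis at (φ, λ) is (−sin λ, cos λ, 0), so ΔE = −sin(-22.9571°)·(-360) + cos(-22.9571°)·445 = 269.34 m.
The local north axis is (−sin φ cos λ, −sin φ sin λ, cos φ), giving ΔN = 89.796 + 47.018 + 56.794 = 193.61 m.
Horizontal magnitude = √(ΔE² + ΔN²) = √(269.34² + 193.61²) = 331.70 m.

331.7 m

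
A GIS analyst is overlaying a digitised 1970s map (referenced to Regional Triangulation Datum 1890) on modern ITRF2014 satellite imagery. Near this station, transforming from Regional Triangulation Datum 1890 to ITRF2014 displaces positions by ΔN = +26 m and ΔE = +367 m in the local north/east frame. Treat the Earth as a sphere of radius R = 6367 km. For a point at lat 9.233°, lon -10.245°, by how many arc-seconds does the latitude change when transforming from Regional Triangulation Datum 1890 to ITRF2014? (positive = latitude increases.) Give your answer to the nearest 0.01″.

Δφ = 0.84″

On a sphere of radius R, 1 rad of latitude = R, so Δφ = ΔN / R = 26.0 / 6367000 = 4.0836e-06 rad = 0.842″.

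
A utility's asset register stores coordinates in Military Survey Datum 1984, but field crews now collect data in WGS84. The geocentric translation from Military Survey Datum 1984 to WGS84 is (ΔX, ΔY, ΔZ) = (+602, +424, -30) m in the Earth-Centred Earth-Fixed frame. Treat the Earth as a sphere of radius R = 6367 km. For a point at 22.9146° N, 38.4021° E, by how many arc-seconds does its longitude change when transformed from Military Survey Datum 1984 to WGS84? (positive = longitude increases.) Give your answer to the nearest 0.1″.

sin φ = 0.389359, cos φ = 0.921086, sin λ = 0.621177, cos λ = 0.783671.
East component: ΔE = −sin λ·ΔX + cos λ·ΔY = −(0.621177)(602) + (0.783671)(424) = -41.67 m.
1° of latitude spans πR/180 = 111125 m; at latitude φ, 1° of longitude spans that × cos φ = 102355.8 m, so Δλ = -41.67 / 102355.8 × 3600 = -1.466″.

Δλ = -1.5″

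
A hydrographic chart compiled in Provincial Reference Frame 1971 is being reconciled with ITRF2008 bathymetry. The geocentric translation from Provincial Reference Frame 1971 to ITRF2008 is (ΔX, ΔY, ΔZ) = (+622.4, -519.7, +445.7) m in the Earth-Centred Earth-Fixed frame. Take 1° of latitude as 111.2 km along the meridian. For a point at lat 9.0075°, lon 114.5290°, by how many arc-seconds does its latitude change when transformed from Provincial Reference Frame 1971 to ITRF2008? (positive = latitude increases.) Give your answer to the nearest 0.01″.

sin φ = 0.156564, cos φ = 0.987668, sin λ = 0.909751, cos λ = -0.415154.
North component: ΔN = −sin φ cos λ·ΔX − sin φ sin λ·ΔY + cos φ·ΔZ = −(0.156564)(-0.415154)(622.4) − (0.156564)(0.909751)(-519.7) + (0.987668)(445.7) = 554.68 m.
1° of latitude spans 111200 m, so Δφ = 554.68 / 111200 × 3600 = 17.957″.

Δφ = 17.96″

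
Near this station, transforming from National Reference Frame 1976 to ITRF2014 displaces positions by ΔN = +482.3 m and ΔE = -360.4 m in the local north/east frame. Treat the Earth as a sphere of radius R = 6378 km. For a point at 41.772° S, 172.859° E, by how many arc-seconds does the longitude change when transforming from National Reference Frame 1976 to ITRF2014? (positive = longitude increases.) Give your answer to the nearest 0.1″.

At latitude -41.772°, cos φ = 0.745802.
One radian of longitude at latitude φ spans R cos φ, so Δλ = ΔE / (R cos φ) = -360.4 / (6378000 × 0.745802) = -7.5766e-05 rad = -15.628″.

Δλ = -15.6″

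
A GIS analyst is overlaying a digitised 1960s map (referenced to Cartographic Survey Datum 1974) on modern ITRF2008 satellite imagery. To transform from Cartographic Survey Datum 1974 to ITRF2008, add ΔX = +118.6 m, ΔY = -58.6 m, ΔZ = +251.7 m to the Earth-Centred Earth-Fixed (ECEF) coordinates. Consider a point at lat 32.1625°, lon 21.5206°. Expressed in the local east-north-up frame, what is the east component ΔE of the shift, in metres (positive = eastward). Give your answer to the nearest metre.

At φ = 32.1625°, λ = 21.5206°: sin φ = 0.532322, cos φ = 0.846542, sin λ = 0.366836, cos λ = 0.930286.
ΔE = −sin λ·ΔX + cos λ·ΔY = −(0.366836)·(118.6) + (0.930286)·(-58.6) = -98.02 m.

ΔE = -98 m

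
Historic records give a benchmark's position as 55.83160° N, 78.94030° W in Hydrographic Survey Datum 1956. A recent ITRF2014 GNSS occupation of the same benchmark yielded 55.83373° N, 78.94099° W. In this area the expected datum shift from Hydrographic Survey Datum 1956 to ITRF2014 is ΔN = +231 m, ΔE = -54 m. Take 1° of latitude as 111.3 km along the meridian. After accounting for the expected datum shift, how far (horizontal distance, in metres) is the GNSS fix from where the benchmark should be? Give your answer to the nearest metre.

12 m

Observed coordinate differences: Δφ = +0.00213°, Δλ = -0.00069°.
Converting to metres (1° lat = 111300 m, cos φ = 0.561627): observed ΔN = 237.1 m, observed ΔE = -43.1 m.
Subtracting the expected shift leaves a residual of 237.1 − (231) = 6.1 m north and -43.1 − (-54) = 10.9 m east.
Residual distance = √(6.1² + 10.9²) = 12.4 m.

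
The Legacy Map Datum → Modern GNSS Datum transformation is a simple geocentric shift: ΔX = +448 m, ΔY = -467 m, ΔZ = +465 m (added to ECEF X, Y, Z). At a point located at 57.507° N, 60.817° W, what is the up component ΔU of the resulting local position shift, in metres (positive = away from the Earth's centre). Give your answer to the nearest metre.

ΔU = 729 m

At φ = 57.507°, λ = -60.817°: sin φ = 0.843457, cos φ = 0.537197, sin λ = -0.873067, cos λ = 0.487601.
ΔU = cos φ cos λ·ΔX + cos φ sin λ·ΔY + sin φ·ΔZ = (0.537197)(0.487601)(448) + (0.537197)(-0.873067)(-467) + (0.843457)(465) = 728.58 m.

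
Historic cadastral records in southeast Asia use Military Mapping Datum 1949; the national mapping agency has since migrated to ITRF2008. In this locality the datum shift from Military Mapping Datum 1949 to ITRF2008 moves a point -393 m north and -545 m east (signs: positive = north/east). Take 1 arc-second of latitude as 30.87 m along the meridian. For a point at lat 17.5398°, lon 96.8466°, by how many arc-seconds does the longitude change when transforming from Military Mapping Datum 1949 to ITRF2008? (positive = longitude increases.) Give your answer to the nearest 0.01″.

Δλ = -18.52″

At latitude 17.5398°, cos φ = 0.953508.
1″ of longitude at this latitude = 30.87 × cos φ = 29.4348 m, so Δλ = -545.0 / 29.4348 = -18.516″.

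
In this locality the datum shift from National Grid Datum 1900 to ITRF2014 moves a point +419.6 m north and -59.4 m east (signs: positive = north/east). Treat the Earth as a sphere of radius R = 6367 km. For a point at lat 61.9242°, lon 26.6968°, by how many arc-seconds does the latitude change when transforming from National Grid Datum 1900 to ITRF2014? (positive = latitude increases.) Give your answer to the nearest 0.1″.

On a sphere of radius R, 1 rad of latitude = R, so Δφ = ΔN / R = 419.6 / 6367000 = 6.5902e-05 rad = 13.593″.

Δφ = 13.6″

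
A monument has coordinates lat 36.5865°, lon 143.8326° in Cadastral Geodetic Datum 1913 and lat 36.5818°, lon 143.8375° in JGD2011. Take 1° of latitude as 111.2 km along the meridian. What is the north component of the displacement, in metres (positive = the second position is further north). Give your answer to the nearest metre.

ΔN = -523 m

Δφ = 36.5818° − 36.5865° = -0.0047°; Δλ = 143.8375° − 143.8326° = +0.0049°.
ΔN = Δφ × 111200 = -522.6 m; ΔE = Δλ × 111200 × cos(36.5865°) = +0.0049 × 111200 × 0.802958 = 437.5 m.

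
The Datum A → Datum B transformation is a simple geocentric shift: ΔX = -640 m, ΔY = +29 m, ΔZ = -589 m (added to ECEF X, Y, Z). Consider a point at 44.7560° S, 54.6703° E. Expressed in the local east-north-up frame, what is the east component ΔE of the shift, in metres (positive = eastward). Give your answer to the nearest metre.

The local east axis at (φ, λ) is (−sin λ, cos λ, 0), so ΔE = −sin(54.6703°)·(-640) + cos(54.6703°)·29 = 538.91 m.

ΔE = 539 m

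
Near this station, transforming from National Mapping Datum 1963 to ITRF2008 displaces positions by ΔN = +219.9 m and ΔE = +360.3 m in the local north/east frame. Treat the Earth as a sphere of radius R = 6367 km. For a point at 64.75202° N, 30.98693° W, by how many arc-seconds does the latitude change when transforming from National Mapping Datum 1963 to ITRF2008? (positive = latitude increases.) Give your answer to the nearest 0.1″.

Δφ = 7.1″

On a sphere of radius R, 1 rad of latitude = R, so Δφ = ΔN / R = 219.9 / 6367000 = 3.4537e-05 rad = 7.124″.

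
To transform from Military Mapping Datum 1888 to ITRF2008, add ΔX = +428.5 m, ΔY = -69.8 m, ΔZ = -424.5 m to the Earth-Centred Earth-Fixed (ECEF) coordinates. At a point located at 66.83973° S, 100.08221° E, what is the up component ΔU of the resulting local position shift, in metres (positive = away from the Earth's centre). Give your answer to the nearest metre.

ΔU = 334 m

At φ = -66.83973°, λ = 100.08221°: sin φ = -0.919408, cos φ = 0.393304, sin λ = 0.984558, cos λ = -0.175061.
ΔU = cos φ cos λ·ΔX + cos φ sin λ·ΔY + sin φ·ΔZ = (0.393304)(-0.175061)(428.5) + (0.393304)(0.984558)(-69.8) + (-0.919408)(-424.5) = 333.76 m.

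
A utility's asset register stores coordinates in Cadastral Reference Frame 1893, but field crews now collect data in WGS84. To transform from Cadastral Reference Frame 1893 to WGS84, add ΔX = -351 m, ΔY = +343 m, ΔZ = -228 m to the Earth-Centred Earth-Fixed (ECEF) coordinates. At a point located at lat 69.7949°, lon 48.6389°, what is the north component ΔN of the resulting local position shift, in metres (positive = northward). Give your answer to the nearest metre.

The local north axis is (−sin φ cos λ, −sin φ sin λ, cos φ), giving ΔN = 217.668 − 241.600 − 78.747 = -102.68 m.

ΔN = -103 m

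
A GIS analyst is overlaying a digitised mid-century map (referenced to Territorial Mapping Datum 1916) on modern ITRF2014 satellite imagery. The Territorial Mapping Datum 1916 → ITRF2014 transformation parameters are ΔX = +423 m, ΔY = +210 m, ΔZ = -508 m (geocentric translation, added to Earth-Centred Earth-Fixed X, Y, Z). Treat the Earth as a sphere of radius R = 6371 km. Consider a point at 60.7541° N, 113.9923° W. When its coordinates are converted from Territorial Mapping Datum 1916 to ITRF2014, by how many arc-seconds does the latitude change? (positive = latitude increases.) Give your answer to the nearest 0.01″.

Δφ = 2.24″

sin φ = 0.872531, cos φ = 0.488559, sin λ = -0.913600, cos λ = -0.406614.
North component: ΔN = −sin φ cos λ·ΔX − sin φ sin λ·ΔY + cos φ·ΔZ = −(0.872531)(-0.406614)(423) − (0.872531)(-0.913600)(210) + (0.488559)(-508) = 69.29 m.
1° of latitude spans πR/180 = 111195 m, so Δφ = 69.29 / 111195 × 3600 = 2.243″.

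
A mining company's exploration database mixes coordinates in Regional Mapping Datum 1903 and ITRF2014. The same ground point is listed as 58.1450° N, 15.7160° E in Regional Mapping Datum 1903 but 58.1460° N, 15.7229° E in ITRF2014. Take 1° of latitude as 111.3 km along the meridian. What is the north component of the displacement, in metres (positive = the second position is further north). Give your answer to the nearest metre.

ΔN = 111 m

Δφ = 58.1460° − 58.1450° = +0.0010°; Δλ = 15.7229° − 15.7160° = +0.0069°.
ΔN = Δφ × 111300 = 111.3 m; ΔE = Δλ × 111300 × cos(58.1450°) = +0.0069 × 111300 × 0.527771 = 405.3 m.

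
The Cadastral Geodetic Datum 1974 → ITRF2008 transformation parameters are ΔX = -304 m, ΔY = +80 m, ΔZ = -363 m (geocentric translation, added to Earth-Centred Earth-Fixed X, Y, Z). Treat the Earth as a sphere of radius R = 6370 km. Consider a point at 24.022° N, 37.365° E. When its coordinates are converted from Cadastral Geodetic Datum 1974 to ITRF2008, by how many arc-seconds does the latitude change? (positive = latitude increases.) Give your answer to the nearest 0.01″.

Δφ = -8.19″

sin φ = 0.407087, cos φ = 0.913389, sin λ = 0.606890, cos λ = 0.794785.
North component: ΔN = −sin φ cos λ·ΔX − sin φ sin λ·ΔY + cos φ·ΔZ = −(0.407087)(0.794785)(-304) − (0.407087)(0.606890)(80) + (0.913389)(-363) = -252.97 m.
1° of latitude spans πR/180 = 111177 m, so Δφ = -252.97 / 111177 × 3600 = -8.191″.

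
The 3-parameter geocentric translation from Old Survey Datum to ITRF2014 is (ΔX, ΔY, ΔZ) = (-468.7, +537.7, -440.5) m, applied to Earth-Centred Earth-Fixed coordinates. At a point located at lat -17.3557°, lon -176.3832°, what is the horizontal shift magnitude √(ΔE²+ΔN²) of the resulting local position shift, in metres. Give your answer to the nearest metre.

At φ = -17.3557°, λ = -176.3832°: sin φ = -0.298303, cos φ = 0.954471, sin λ = -0.063083, cos λ = -0.998008.
ΔE = −sin λ·ΔX + cos λ·ΔY = −(-0.063083)·(-468.7) + (-0.998008)·(537.7) = -566.20 m.
ΔN = −sin φ cos λ·ΔX − sin φ sin λ·ΔY + cos φ·ΔZ = −(-0.298303)(-0.998008)(-468.7) − (-0.298303)(-0.063083)(537.7) + (0.954471)(-440.5) = -291.03 m.
Horizontal magnitude = √(ΔE² + ΔN²) = √((-566.20)² + (-291.03)²) = 636.61 m.

637 m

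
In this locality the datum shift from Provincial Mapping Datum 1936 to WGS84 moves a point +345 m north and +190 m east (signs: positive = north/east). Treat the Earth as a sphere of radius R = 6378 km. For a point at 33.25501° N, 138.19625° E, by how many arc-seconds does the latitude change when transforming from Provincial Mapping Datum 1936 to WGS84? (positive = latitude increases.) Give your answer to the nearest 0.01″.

On a sphere of radius R, 1 rad of latitude = R, so Δφ = ΔN / R = 345.0 / 6378000 = 5.4092e-05 rad = 11.157″.

Δφ = 11.16″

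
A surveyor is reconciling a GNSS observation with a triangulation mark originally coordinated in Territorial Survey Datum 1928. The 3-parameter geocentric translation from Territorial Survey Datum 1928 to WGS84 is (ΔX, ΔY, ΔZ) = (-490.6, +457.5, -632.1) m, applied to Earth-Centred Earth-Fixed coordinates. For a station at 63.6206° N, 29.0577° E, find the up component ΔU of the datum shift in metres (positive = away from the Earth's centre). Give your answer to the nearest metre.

ΔU = -658 m

The local up (radial) axis is (cos φ cos λ, cos φ sin λ, sin φ), giving ΔU = -190.543 + 98.728 − 566.280 = -658.10 m.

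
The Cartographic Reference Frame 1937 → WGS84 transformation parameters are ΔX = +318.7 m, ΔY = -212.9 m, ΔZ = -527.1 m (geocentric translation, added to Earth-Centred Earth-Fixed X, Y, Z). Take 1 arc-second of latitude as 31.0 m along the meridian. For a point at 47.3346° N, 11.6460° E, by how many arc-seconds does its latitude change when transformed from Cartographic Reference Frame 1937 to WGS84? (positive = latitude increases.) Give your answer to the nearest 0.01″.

sin φ = 0.735324, cos φ = 0.677716, sin λ = 0.201864, cos λ = 0.979413.
North component: ΔN = −sin φ cos λ·ΔX − sin φ sin λ·ΔY + cos φ·ΔZ = −(0.735324)(0.979413)(318.7) − (0.735324)(0.201864)(-212.9) + (0.677716)(-527.1) = -555.15 m.
1° of latitude spans 3600 × 31.00 = 111600 m, so Δφ = -555.15 / 111600 × 3600 = -17.908″.

Δφ = -17.91″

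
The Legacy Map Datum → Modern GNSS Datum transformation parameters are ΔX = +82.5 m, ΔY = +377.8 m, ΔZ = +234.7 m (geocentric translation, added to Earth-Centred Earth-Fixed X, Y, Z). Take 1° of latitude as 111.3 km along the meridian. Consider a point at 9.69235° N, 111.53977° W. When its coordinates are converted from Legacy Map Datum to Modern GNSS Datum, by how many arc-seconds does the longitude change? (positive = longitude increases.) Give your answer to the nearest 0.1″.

sin φ = 0.168358, cos φ = 0.985726, sin λ = -0.930163, cos λ = -0.367147.
East component: ΔE = −sin λ·ΔX + cos λ·ΔY = −(-0.930163)(82.5) + (-0.367147)(377.8) = -61.97 m.
1° of latitude spans 111300 m; at latitude φ, 1° of longitude spans that × cos φ = 109711.3 m, so Δλ = -61.97 / 109711.3 × 3600 = -2.033″.

Δλ = -2.0″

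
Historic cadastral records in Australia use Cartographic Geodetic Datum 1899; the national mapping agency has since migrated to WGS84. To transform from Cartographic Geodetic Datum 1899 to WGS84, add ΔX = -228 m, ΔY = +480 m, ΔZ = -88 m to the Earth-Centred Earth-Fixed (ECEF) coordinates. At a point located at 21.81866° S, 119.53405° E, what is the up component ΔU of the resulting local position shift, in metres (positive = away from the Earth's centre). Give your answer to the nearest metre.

ΔU = 525 m

At φ = -21.81866°, λ = 119.53405°: sin φ = -0.371670, cos φ = 0.928365, sin λ = 0.870063, cos λ = -0.492941.
ΔU = cos φ cos λ·ΔX + cos φ sin λ·ΔY + sin φ·ΔZ = (0.928365)(-0.492941)(-228) + (0.928365)(0.870063)(480) + (-0.371670)(-88) = 524.76 m.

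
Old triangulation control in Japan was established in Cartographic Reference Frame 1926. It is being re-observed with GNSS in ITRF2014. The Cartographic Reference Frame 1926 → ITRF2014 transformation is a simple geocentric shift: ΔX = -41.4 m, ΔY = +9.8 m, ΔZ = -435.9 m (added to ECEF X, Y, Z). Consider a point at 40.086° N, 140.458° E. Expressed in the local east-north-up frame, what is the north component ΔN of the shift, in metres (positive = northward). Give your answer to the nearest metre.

The local north axis is (−sin φ cos λ, −sin φ sin λ, cos φ), giving ΔN = -20.558 − 4.018 − 333.498 = -358.07 m.

ΔN = -358 m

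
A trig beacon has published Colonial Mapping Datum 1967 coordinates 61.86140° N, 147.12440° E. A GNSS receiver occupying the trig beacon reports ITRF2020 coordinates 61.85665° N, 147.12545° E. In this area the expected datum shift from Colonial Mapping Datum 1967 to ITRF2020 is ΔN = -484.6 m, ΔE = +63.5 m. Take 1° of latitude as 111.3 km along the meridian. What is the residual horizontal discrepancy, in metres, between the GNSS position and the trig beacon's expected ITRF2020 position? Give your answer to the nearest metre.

45 m

Observed coordinate differences: Δφ = -0.00475°, Δλ = +0.00105°.
Converting to metres (1° lat = 111300 m, cos φ = 0.471606): observed ΔN = -528.7 m, observed ΔE = 55.1 m.
Subtracting the expected shift leaves a residual of -528.7 − (-484.6) = -44.1 m north and 55.1 − (63.5) = -8.4 m east.
Residual distance = √((-44.1)² + (-8.4)²) = 44.9 m.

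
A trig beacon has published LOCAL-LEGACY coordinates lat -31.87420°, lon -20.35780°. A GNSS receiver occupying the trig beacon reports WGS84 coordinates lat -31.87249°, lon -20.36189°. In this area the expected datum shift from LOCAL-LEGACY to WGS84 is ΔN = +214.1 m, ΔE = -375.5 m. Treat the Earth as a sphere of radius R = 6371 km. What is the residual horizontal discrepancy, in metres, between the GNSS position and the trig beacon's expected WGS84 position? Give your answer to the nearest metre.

26 m

Observed coordinate differences: Δφ = +0.00171°, Δλ = -0.00409°.
Converting to metres (1° lat = 111195 m, cos φ = 0.849210): observed ΔN = 190.1 m, observed ΔE = -386.2 m.
Subtracting the expected shift leaves a residual of 190.1 − (214.1) = -24.0 m north and -386.2 − (-375.5) = -10.7 m east.
Residual distance = √((-24.0)² + (-10.7)²) = 26.2 m.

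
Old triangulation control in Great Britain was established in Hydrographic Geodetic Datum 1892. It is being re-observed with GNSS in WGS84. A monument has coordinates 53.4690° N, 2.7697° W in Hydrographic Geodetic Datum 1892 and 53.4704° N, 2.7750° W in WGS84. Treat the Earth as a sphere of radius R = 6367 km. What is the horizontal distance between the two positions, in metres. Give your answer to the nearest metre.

Δφ = 53.4704° − 53.4690° = +0.0014°; Δλ = -2.7750° − -2.7697° = -0.0053°.
1° along a meridian = πR/180 = 111125 m.
ΔN = Δφ × 111125 = 155.6 m; ΔE = Δλ × 111125 × cos(53.4690°) = -0.0053 × 111125 × 0.595258 = -350.6 m.
Distance = √(ΔE² + ΔN²) = √((-350.6)² + 155.6²) = 383.6 m.

384 m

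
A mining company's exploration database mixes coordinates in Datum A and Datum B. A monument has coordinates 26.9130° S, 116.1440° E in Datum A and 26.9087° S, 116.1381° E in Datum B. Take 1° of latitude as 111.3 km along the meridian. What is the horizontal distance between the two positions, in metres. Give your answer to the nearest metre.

Δφ = -26.9087° − -26.9130° = +0.0043°; Δλ = 116.1381° − 116.1440° = -0.0059°.
ΔN = Δφ × 111300 = 478.6 m; ΔE = Δλ × 111300 × cos(-26.9130°) = -0.0059 × 111300 × 0.891695 = -585.5 m.
Distance = √(ΔE² + ΔN²) = √((-585.5)² + 478.6²) = 756.3 m.

756 m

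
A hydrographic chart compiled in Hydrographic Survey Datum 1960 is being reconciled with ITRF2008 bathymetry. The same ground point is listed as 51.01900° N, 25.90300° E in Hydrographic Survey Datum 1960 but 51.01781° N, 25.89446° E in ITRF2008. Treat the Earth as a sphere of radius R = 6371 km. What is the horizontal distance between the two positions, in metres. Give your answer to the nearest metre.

Δφ = 51.01781° − 51.01900° = -0.00119°; Δλ = 25.89446° − 25.90300° = -0.00854°.
1° along a meridian = πR/180 = 111195 m.
ΔN = Δφ × 111195 = -132.3 m; ΔE = Δλ × 111195 × cos(51.01900°) = -0.00854 × 111195 × 0.629063 = -597.4 m.
Distance = √(ΔE² + ΔN²) = √((-597.4)² + (-132.3)²) = 611.8 m.

612 m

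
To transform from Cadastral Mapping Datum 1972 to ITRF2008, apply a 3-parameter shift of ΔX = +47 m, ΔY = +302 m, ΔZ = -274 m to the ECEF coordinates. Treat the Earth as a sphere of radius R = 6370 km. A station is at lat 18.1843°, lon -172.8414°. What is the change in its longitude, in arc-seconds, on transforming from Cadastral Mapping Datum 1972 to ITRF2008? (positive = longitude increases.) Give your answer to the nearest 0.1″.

Δλ = -10.0″

sin φ = 0.312075, cos φ = 0.950058, sin λ = -0.124616, cos λ = -0.992205.
East component: ΔE = −sin λ·ΔX + cos λ·ΔY = −(-0.124616)(47) + (-0.992205)(302) = -293.79 m.
1° of latitude spans πR/180 = 111177 m; at latitude φ, 1° of longitude spans that × cos φ = 105625.0 m, so Δλ = -293.79 / 105625.0 × 3600 = -10.013″.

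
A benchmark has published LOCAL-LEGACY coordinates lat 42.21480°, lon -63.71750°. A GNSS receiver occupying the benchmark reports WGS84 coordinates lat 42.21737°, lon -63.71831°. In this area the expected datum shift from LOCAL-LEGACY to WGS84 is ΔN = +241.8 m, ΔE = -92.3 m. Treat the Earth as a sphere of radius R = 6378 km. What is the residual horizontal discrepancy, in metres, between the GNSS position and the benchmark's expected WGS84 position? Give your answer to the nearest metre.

51 m

Observed coordinate differences: Δφ = +0.00257°, Δλ = -0.00081°.
Converting to metres (1° lat = 111317 m, cos φ = 0.740631): observed ΔN = 286.1 m, observed ΔE = -66.8 m.
Subtracting the expected shift leaves a residual of 286.1 − (241.8) = 44.3 m north and -66.8 − (-92.3) = 25.5 m east.
Residual distance = √(44.3² + 25.5²) = 51.1 m.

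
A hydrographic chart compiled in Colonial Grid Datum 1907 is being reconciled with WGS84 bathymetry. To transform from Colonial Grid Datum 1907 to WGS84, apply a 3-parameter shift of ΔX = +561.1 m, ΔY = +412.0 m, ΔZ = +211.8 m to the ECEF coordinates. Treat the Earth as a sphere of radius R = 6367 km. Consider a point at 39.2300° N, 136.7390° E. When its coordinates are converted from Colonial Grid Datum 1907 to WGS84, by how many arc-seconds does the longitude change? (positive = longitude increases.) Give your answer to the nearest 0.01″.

sin φ = 0.632435, cos φ = 0.774613, sin λ = 0.685323, cos λ = -0.728239.
East component: ΔE = −sin λ·ΔX + cos λ·ΔY = −(0.685323)(561.1) + (-0.728239)(412.0) = -684.57 m.
1° of latitude spans πR/180 = 111125 m; at latitude φ, 1° of longitude spans that × cos φ = 86079.0 m, so Δλ = -684.57 / 86079.0 × 3600 = -28.630″.

Δλ = -28.63″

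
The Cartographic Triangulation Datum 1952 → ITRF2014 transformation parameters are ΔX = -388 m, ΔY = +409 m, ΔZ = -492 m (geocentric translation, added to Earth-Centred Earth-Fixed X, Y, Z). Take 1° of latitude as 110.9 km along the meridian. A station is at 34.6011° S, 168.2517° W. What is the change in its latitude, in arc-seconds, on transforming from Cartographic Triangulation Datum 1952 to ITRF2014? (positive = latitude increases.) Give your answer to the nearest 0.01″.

sin φ = -0.567860, cos φ = 0.823125, sin λ = -0.203613, cos λ = -0.979052.
North component: ΔN = −sin φ cos λ·ΔX − sin φ sin λ·ΔY + cos φ·ΔZ = −(-0.567860)(-0.979052)(-388) − (-0.567860)(-0.203613)(409) + (0.823125)(-492) = -236.55 m.
1° of latitude spans 110900 m, so Δφ = -236.55 / 110900 × 3600 = -7.679″.

Δφ = -7.68″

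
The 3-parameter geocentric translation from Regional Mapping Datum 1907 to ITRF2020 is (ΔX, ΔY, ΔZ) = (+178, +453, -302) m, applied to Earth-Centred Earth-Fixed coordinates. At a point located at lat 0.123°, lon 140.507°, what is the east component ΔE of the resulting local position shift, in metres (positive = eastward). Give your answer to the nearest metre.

The local east axis at (φ, λ) is (−sin λ, cos λ, 0), so ΔE = −sin(140.507°)·178 + cos(140.507°)·453 = -462.79 m.

ΔE = -463 m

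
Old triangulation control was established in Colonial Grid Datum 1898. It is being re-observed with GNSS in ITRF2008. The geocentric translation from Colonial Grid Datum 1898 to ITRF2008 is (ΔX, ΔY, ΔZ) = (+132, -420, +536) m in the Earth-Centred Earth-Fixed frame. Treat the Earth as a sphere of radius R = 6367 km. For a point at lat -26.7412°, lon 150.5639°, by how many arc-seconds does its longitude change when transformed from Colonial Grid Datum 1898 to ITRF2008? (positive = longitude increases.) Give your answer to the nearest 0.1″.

sin φ = -0.449961, cos φ = 0.893048, sin λ = 0.491453, cos λ = -0.870904.
East component: ΔE = −sin λ·ΔX + cos λ·ΔY = −(0.491453)(132) + (-0.870904)(-420) = 300.91 m.
1° of latitude spans πR/180 = 111125 m; at latitude φ, 1° of longitude spans that × cos φ = 99240.1 m, so Δλ = 300.91 / 99240.1 × 3600 = 10.916″.

Δλ = 10.9″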